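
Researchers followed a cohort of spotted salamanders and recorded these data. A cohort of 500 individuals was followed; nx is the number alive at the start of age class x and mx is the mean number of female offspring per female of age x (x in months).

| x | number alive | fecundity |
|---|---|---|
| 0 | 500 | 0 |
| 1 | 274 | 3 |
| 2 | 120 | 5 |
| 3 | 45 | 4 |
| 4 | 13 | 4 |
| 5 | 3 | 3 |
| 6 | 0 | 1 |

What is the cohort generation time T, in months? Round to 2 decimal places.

lx = nx/n0 = nx/500: 1, 0.548, 0.24, 0.09, 0.026, 0.006, 0
lx·mx: 0, 1.644, 1.2, 0.36, 0.104, 0.018, 0 → R0 = 3.326
x·lx·mx: 0, 1.644, 2.4, 1.08, 0.416, 0.09, 0 → Σ = 5.63
T = 5.63 / 3.326 = 1.692724… → 1.69

1.69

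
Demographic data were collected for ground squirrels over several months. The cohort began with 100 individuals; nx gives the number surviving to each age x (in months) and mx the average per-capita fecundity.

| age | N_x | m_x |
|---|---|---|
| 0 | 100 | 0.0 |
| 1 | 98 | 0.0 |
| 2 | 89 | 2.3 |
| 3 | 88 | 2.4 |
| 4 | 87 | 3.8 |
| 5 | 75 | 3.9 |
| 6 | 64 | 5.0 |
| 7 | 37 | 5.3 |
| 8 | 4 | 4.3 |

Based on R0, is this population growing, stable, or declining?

growing

lx = nx/n0 = nx/100: 1, 0.98, 0.89, 0.88, 0.87, 0.75, 0.64, 0.37, 0.04
R0 = Σ lx·mx = 0 + 0 + 2.047 + 2.112 + 3.306 + 2.925 + 3.2 + 1.961 + 0.172 = 15.723
R0 > 1, so the population is growing.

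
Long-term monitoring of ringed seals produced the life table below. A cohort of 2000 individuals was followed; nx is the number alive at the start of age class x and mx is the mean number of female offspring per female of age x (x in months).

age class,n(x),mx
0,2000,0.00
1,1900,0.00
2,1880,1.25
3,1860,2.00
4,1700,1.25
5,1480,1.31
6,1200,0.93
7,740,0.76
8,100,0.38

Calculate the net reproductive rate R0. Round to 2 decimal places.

lx = nx/n0 = nx/2000: 1, 0.95, 0.94, 0.93, 0.85, 0.74, 0.6, 0.37, 0.05
lx·mx by age: 0, 0, 1.175, 1.86, 1.0625, 0.9694, 0.558, 0.2812, 0.019
R0 = Σ lx·mx = 5.9251 → 5.93

5.93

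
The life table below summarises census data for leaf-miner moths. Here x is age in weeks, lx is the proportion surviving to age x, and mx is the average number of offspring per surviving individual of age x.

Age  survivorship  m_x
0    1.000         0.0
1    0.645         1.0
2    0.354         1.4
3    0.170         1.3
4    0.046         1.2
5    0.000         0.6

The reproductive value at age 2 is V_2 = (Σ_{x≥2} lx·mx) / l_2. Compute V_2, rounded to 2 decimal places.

lx·mx for x ≥ 2: 0.4956, 0.221, 0.0552, 0 → sum = 0.7718
V_2 = 0.7718 / l_2 = 0.7718 / 0.354 = 2.180226… → 2.18

2.18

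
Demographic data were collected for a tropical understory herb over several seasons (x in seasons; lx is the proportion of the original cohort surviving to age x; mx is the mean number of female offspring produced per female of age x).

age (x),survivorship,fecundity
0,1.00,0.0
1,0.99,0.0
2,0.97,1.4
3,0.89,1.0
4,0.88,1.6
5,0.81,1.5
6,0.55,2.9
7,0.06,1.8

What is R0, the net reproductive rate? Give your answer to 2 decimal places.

lx·mx by age: 0, 0, 1.358, 0.89, 1.408, 1.215, 1.595, 0.108
R0 = Σ lx·mx = 6.574 → 6.57

6.57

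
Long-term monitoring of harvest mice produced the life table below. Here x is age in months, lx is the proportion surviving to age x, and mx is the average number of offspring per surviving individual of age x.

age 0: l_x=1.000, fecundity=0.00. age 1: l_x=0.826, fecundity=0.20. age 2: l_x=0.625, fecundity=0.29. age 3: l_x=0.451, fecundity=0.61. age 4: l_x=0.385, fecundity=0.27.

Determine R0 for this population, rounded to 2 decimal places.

0.73

lx·mx by age: 0, 0.1652, 0.18125, 0.27511, 0.10395
R0 = Σ lx·mx = 0.72551 → 0.73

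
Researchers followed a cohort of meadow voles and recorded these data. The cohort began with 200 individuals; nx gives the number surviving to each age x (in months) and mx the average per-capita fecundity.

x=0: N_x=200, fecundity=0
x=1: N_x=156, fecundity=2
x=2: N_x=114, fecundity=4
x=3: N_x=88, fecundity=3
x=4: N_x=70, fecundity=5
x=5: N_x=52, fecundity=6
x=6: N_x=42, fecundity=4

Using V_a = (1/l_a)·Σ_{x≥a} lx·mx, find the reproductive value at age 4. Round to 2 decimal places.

11.86

lx = nx/n0 = nx/200: 1, 0.78, 0.57, 0.44, 0.35, 0.26, 0.21
lx·mx for x ≥ 4: 1.75, 1.56, 0.84 → sum = 4.15
V_4 = 4.15 / l_4 = 4.15 / 0.35 = 11.857143… → 11.86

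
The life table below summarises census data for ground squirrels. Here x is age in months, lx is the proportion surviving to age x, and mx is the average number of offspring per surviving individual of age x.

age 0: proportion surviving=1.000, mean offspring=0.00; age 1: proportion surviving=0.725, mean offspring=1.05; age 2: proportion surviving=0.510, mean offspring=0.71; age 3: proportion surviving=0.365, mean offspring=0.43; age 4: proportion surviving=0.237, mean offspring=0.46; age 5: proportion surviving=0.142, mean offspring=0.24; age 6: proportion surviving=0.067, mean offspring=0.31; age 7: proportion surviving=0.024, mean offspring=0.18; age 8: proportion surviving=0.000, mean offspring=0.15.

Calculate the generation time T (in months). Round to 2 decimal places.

1.88

lx·mx: 0, 0.76125, 0.3621, 0.15695, 0.10902, 0.03408, 0.02077, 0.00432, 0 → R0 = 1.44849
x·lx·mx: 0, 0.76125, 0.7242, 0.47085, 0.43608, 0.1704, 0.12462, 0.03024, 0 → Σ = 2.71764
T = 2.71764 / 1.44849 = 1.876188… → 1.88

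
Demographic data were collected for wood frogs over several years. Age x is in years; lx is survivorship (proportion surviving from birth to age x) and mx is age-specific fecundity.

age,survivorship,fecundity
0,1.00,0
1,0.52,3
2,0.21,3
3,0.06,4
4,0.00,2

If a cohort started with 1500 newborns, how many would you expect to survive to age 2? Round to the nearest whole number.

315

Expected survivors = N0 · l_2 = 1500 × 0.21 = 315 → 315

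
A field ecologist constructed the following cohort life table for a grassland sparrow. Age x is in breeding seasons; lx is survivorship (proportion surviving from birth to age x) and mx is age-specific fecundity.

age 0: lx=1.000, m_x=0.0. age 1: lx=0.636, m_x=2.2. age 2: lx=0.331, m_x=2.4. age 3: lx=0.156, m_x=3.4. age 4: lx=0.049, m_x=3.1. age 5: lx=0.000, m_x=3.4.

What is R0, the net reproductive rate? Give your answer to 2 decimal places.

lx·mx by age: 0, 1.3992, 0.7944, 0.5304, 0.1519, 0
R0 = Σ lx·mx = 2.8759 → 2.88

2.88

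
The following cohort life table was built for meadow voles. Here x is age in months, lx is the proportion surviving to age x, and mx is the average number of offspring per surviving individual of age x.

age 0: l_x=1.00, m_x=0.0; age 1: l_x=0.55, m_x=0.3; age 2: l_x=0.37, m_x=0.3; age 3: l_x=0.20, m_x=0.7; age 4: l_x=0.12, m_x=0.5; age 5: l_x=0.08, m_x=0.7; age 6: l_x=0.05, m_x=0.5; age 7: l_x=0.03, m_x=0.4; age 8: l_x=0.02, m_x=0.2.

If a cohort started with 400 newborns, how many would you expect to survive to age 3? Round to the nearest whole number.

80

Expected survivors = N0 · l_3 = 400 × 0.20 = 80 → 80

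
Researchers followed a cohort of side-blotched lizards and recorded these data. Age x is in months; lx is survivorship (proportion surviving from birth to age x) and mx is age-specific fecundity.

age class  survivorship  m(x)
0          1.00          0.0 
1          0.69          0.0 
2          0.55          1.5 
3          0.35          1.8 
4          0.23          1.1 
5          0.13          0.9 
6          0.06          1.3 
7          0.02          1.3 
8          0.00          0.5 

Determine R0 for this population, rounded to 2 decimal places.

1.93

lx·mx by age: 0, 0, 0.825, 0.63, 0.253, 0.117, 0.078, 0.026, 0
R0 = Σ lx·mx = 1.929 → 1.93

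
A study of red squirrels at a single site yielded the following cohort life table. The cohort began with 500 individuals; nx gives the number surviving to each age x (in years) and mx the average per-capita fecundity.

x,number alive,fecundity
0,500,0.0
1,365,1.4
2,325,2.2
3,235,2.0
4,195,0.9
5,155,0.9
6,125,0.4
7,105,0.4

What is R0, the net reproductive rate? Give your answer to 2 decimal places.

lx = nx/n0 = nx/500: 1, 0.73, 0.65, 0.47, 0.39, 0.31, 0.25, 0.21
lx·mx by age: 0, 1.022, 1.43, 0.94, 0.351, 0.279, 0.1, 0.084
R0 = Σ lx·mx = 4.206 → 4.21

4.21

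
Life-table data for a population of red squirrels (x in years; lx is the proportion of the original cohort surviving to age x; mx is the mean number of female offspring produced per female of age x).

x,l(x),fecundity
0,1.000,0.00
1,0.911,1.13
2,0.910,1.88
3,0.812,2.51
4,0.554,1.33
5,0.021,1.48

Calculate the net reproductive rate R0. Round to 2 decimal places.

lx·mx by age: 0, 1.02943, 1.7108, 2.03812, 0.73682, 0.03108
R0 = Σ lx·mx = 5.54625 → 5.55

5.55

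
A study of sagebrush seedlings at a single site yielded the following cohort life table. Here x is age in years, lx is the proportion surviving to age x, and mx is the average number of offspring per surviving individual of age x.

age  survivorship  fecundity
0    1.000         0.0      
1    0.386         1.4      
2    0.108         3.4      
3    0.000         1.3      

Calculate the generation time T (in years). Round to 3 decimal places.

lx·mx: 0, 0.5404, 0.3672, 0 → R0 = 0.9076
x·lx·mx: 0, 0.5404, 0.7344, 0 → Σ = 1.2748
T = 1.2748 / 0.9076 = 1.404584… → 1.405

1.405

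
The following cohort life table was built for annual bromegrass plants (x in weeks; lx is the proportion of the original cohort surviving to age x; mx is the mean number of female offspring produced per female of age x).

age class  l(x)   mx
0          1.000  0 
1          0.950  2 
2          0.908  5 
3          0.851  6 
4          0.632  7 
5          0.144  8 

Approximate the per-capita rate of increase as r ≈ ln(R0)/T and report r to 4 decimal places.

R0 = Σ lx·mx = 0 + 1.9 + 4.54 + 5.106 + 4.424 + 1.152 = 17.122
Σ x·lx·mx = 49.754; T = 49.754/17.122 = 2.90585…
r ≈ ln(R0)/T = ln(17.122)/2.90585… = 0.977463… → 0.9775

0.9775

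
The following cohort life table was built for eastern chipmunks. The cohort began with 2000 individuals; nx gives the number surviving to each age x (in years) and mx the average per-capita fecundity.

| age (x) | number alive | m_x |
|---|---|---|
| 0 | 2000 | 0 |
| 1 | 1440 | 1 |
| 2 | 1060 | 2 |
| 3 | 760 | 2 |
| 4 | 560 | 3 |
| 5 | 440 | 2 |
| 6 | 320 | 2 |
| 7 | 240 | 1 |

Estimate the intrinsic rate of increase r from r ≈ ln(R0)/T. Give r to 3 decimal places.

0.459

lx = nx/n0 = nx/2000: 1, 0.72, 0.53, 0.38, 0.28, 0.22, 0.16, 0.12
R0 = Σ lx·mx = 0 + 0.72 + 1.06 + 0.76 + 0.84 + 0.44 + 0.32 + 0.12 = 4.26
Σ x·lx·mx = 13.44; T = 13.44/4.26 = 3.15493…
r ≈ ln(R0)/T = ln(4.26)/3.15493… = 0.45937… → 0.459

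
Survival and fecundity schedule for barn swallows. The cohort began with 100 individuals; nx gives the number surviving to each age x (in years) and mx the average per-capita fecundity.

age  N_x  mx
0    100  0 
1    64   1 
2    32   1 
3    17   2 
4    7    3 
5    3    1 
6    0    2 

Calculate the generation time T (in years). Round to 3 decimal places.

2.136

lx = nx/n0 = nx/100: 1, 0.64, 0.32, 0.17, 0.07, 0.03, 0
lx·mx: 0, 0.64, 0.32, 0.34, 0.21, 0.03, 0 → R0 = 1.54
x·lx·mx: 0, 0.64, 0.64, 1.02, 0.84, 0.15, 0 → Σ = 3.29
T = 3.29 / 1.54 = 2.136364… → 2.136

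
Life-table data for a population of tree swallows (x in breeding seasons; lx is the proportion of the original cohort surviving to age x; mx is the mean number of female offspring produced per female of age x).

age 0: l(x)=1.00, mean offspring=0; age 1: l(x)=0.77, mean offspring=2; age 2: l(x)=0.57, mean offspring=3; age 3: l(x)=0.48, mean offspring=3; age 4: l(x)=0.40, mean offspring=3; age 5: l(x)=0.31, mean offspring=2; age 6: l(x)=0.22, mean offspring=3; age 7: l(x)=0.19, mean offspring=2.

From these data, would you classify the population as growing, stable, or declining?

R0 = Σ lx·mx = 0 + 1.54 + 1.71 + 1.44 + 1.2 + 0.62 + 0.66 + 0.38 = 7.55
R0 > 1, so the population is growing.

growing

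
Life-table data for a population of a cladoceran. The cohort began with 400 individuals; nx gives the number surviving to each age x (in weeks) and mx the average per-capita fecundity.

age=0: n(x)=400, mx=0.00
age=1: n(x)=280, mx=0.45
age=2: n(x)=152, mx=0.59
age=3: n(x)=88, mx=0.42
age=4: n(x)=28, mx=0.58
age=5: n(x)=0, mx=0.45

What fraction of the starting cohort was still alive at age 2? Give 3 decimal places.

l_2 = n_2/n_0 = 152/400 = 0.38 → 0.380

0.380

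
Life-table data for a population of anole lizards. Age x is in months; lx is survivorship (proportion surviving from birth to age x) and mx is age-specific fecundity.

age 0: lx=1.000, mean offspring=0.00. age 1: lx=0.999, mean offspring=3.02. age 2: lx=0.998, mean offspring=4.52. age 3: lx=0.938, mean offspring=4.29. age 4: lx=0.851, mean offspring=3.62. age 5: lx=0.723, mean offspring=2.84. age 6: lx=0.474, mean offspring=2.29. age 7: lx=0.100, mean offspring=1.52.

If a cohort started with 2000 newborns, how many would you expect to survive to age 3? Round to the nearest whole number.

Expected survivors = N0 · l_3 = 2000 × 0.938 = 1876 → 1876

1876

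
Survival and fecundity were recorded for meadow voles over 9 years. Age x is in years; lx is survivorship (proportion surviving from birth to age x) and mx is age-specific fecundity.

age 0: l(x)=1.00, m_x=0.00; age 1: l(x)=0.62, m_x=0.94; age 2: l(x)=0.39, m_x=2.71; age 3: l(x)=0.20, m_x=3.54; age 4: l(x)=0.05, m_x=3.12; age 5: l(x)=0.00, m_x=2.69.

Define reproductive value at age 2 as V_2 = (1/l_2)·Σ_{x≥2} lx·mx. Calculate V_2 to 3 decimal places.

lx·mx for x ≥ 2: 1.0569, 0.708, 0.156, 0 → sum = 1.9209
V_2 = 1.9209 / l_2 = 1.9209 / 0.39 = 4.925385… → 4.925

4.925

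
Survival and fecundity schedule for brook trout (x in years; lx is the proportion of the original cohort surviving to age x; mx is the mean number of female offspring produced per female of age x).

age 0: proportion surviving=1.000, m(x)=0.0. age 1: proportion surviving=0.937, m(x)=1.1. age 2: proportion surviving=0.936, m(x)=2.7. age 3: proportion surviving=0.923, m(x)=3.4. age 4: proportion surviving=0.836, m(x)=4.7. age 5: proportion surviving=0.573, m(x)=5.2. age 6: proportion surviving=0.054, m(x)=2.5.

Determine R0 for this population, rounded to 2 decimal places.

13.74

lx·mx by age: 0, 1.0307, 2.5272, 3.1382, 3.9292, 2.9796, 0.135
R0 = Σ lx·mx = 13.7399 → 13.74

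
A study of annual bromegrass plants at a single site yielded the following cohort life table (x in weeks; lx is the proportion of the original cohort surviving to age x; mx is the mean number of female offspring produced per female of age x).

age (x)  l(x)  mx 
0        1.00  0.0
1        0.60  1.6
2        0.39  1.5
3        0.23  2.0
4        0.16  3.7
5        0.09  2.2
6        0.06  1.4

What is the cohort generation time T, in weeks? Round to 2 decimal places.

lx·mx: 0, 0.96, 0.585, 0.46, 0.592, 0.198, 0.084 → R0 = 2.879
x·lx·mx: 0, 0.96, 1.17, 1.38, 2.368, 0.99, 0.504 → Σ = 7.372
T = 7.372 / 2.879 = 2.560611… → 2.56

2.56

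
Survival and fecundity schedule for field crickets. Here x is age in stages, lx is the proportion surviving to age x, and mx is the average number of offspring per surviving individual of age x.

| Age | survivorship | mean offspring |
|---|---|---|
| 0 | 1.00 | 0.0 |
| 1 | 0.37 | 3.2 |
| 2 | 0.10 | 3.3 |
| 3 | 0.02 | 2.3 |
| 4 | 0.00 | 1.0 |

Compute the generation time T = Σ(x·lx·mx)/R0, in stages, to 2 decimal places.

lx·mx: 0, 1.184, 0.33, 0.046, 0 → R0 = 1.56
x·lx·mx: 0, 1.184, 0.66, 0.138, 0 → Σ = 1.982
T = 1.982 / 1.56 = 1.270513… → 1.27

1.27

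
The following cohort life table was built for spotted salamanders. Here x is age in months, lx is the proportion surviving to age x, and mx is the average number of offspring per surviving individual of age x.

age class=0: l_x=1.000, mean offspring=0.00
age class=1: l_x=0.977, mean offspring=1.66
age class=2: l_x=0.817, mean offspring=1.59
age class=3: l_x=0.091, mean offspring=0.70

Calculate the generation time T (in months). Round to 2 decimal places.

lx·mx: 0, 1.62182, 1.29903, 0.0637 → R0 = 2.98455
x·lx·mx: 0, 1.62182, 2.59806, 0.1911 → Σ = 4.41098
T = 4.41098 / 2.98455 = 1.477938… → 1.48

1.48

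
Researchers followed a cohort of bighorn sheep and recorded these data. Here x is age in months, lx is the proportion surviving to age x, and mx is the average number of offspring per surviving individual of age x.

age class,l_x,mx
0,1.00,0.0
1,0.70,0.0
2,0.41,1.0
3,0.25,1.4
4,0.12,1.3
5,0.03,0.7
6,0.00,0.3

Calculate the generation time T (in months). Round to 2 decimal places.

2.77

lx·mx: 0, 0, 0.41, 0.35, 0.156, 0.021, 0 → R0 = 0.937
x·lx·mx: 0, 0, 0.82, 1.05, 0.624, 0.105, 0 → Σ = 2.599
T = 2.599 / 0.937 = 2.773746… → 2.77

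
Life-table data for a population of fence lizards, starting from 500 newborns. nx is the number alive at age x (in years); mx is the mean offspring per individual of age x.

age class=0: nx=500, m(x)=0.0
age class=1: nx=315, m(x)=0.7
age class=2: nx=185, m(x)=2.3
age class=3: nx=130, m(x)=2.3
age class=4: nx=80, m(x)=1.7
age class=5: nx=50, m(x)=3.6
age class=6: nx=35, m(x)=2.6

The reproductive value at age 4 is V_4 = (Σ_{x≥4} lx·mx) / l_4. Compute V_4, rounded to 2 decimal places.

lx = nx/n0 = nx/500: 1, 0.63, 0.37, 0.26, 0.16, 0.1, 0.07
lx·mx for x ≥ 4: 0.272, 0.36, 0.182 → sum = 0.814
V_4 = 0.814 / l_4 = 0.814 / 0.16 = 5.0875 → 5.09

5.09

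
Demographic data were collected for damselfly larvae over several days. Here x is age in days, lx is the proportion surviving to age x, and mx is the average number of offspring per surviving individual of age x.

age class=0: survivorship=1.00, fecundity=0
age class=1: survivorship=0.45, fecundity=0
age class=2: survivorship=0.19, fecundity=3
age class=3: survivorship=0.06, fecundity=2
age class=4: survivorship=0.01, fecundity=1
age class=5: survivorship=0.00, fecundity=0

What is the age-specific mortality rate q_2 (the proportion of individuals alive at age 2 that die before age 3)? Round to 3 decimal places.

q_2 = (l_2 − l_3) / l_2 = (0.19 − 0.06) / 0.19
     = 0.13 / 0.19 = 0.684211… → 0.684

0.684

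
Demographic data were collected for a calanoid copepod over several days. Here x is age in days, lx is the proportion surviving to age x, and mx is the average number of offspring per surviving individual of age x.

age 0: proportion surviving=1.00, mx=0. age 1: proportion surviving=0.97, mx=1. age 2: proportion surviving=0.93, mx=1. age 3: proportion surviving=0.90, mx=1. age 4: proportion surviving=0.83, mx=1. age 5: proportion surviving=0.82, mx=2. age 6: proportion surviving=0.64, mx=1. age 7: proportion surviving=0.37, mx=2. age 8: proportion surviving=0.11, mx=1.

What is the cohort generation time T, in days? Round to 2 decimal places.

3.99

lx·mx: 0, 0.97, 0.93, 0.9, 0.83, 1.64, 0.64, 0.74, 0.11 → R0 = 6.76
x·lx·mx: 0, 0.97, 1.86, 2.7, 3.32, 8.2, 3.84, 5.18, 0.88 → Σ = 26.95
T = 26.95 / 6.76 = 3.986686… → 3.99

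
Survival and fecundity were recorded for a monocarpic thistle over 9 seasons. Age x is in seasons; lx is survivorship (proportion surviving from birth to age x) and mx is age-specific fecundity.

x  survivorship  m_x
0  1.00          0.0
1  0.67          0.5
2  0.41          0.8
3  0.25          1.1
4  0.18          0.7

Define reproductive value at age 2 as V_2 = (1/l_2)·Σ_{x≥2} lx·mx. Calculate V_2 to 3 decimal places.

lx·mx for x ≥ 2: 0.328, 0.275, 0.126 → sum = 0.729
V_2 = 0.729 / l_2 = 0.729 / 0.41 = 1.778049… → 1.778

1.778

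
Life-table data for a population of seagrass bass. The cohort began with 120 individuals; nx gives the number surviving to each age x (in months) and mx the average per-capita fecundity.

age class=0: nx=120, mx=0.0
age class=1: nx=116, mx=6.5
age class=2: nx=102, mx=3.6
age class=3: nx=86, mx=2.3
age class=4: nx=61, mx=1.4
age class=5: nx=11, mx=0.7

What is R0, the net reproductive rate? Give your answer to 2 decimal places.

11.77

lx = nx/n0 = nx/120: 1, 0.96667…, 0.85, 0.71667…, 0.50833…, 0.09167…
lx·mx by age: 0, 6.283333…, 3.06, 1.648333…, 0.711667…, 0.064167…
R0 = Σ lx·mx = 11.7675… → 11.77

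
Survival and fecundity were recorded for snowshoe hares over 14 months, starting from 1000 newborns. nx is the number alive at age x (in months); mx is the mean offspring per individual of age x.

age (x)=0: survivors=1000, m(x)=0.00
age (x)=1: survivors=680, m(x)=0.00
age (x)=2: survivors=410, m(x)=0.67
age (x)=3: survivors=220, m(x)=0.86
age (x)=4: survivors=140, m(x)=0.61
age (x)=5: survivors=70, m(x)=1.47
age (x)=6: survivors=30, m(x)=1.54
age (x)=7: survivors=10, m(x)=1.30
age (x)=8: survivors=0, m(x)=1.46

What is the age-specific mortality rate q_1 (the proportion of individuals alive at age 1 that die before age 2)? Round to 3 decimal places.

0.397

lx = nx/n0 = nx/1000: 1, 0.68, 0.41, 0.22, 0.14, 0.07, 0.03, 0.01, 0
q_1 = (l_1 − l_2) / l_1 = (0.68 − 0.41) / 0.68
     = 0.27 / 0.68 = 0.397059… → 0.397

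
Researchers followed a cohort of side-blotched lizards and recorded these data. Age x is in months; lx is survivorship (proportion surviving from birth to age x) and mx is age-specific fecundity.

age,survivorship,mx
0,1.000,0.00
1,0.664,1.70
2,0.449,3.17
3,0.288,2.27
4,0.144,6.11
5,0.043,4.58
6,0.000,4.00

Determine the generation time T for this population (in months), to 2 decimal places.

2.44

lx·mx: 0, 1.1288, 1.42333, 0.65376, 0.87984, 0.19694, 0 → R0 = 4.28267
x·lx·mx: 0, 1.1288, 2.84666, 1.96128, 3.51936, 0.9847, 0 → Σ = 10.4408
T = 10.4408 / 4.28267 = 2.437918… → 2.44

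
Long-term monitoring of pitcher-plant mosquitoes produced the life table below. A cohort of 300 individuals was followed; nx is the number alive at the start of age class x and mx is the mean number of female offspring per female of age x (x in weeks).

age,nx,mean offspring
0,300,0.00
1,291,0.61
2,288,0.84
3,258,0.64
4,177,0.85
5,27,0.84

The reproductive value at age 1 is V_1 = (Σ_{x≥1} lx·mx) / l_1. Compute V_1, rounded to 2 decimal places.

lx = nx/n0 = nx/300: 1, 0.97, 0.96, 0.86, 0.59, 0.09
lx·mx for x ≥ 1: 0.5917, 0.8064, 0.5504, 0.5015, 0.0756 → sum = 2.5256
V_1 = 2.5256 / l_1 = 2.5256 / 0.97 = 2.603711… → 2.60

2.60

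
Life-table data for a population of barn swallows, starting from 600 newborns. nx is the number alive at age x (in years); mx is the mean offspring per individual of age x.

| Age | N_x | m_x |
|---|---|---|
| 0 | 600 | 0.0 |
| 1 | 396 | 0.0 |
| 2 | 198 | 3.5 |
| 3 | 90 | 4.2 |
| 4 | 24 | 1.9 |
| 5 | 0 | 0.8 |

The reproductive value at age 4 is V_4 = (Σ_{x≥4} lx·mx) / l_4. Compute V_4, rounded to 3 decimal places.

1.900

lx = nx/n0 = nx/600: 1, 0.66, 0.33, 0.15, 0.04, 0
lx·mx for x ≥ 4: 0.076, 0 → sum = 0.076
V_4 = 0.076 / l_4 = 0.076 / 0.04 = 1.9 → 1.900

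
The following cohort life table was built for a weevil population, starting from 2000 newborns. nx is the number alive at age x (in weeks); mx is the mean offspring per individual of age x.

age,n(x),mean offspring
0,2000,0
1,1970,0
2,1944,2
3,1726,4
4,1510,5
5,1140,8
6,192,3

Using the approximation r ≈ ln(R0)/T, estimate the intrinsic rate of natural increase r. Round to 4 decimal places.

0.6871

lx = nx/n0 = nx/2000: 1, 0.985, 0.972, 0.863, 0.755, 0.57, 0.096
R0 = Σ lx·mx = 0 + 0 + 1.944 + 3.452 + 3.775 + 4.56 + 0.288 = 14.019
Σ x·lx·mx = 53.872; T = 53.872/14.019 = 3.84278…
r ≈ ln(R0)/T = ln(14.019)/3.84278… = 0.687109… → 0.6871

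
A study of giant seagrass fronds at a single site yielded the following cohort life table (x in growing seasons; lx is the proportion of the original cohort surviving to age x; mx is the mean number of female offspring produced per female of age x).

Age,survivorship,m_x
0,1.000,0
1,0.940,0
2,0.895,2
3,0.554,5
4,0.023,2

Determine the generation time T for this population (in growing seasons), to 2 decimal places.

lx·mx: 0, 0, 1.79, 2.77, 0.046 → R0 = 4.606
x·lx·mx: 0, 0, 3.58, 8.31, 0.184 → Σ = 12.074
T = 12.074 / 4.606 = 2.621363… → 2.62

2.62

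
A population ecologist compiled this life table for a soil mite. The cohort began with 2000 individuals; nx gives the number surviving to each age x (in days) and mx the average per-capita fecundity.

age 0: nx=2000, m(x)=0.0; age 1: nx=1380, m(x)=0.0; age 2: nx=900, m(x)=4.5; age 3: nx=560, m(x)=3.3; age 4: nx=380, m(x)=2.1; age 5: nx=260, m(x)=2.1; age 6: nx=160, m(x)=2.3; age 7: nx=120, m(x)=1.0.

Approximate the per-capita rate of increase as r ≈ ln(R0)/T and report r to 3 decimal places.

0.462

lx = nx/n0 = nx/2000: 1, 0.69, 0.45, 0.28, 0.19, 0.13, 0.08, 0.06
R0 = Σ lx·mx = 0 + 0 + 2.025 + 0.924 + 0.399 + 0.273 + 0.184 + 0.06 = 3.865
Σ x·lx·mx = 11.307; T = 11.307/3.865 = 2.92549…
r ≈ ln(R0)/T = ln(3.865)/2.92549… = 0.46213… → 0.462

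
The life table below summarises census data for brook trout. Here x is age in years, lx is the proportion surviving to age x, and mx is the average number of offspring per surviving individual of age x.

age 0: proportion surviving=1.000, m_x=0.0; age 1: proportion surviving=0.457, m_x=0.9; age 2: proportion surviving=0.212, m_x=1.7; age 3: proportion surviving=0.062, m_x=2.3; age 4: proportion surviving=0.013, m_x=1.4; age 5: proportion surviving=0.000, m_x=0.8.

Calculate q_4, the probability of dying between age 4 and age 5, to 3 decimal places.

q_4 = (l_4 − l_5) / l_4 = (0.013 − 0) / 0.013
     = 0.013 / 0.013 = 1 → 1.000

1.000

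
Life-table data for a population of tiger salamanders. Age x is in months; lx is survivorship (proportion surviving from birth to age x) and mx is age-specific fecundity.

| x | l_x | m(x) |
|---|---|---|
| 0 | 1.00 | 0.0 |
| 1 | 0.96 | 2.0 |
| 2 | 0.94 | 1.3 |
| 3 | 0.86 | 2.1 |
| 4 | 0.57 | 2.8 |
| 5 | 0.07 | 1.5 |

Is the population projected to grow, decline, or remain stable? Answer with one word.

growing

R0 = Σ lx·mx = 0 + 1.92 + 1.222 + 1.806 + 1.596 + 0.105 = 6.649
R0 > 1, so the population is growing.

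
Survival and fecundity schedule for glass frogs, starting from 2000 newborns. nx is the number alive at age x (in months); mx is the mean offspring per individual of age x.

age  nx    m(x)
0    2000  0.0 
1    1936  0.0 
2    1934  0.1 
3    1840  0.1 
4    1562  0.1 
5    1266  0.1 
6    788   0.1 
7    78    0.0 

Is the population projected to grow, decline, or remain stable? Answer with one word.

declining

lx = nx/n0 = nx/2000: 1, 0.968, 0.967, 0.92, 0.781, 0.633, 0.394, 0.039
R0 = Σ lx·mx = 0 + 0 + 0.0967 + 0.092 + 0.0781 + 0.0633 + 0.0394 + 0 = 0.3695
R0 < 1, so the population is declining.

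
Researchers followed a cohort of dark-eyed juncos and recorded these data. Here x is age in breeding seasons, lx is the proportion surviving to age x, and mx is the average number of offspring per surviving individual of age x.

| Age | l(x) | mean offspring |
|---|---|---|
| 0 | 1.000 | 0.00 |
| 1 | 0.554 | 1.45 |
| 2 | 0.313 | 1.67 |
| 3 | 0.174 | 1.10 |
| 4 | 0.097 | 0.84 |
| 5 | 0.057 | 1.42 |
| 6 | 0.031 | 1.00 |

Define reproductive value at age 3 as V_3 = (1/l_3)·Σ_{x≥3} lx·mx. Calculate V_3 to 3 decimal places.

lx·mx for x ≥ 3: 0.1914, 0.08148, 0.08094, 0.031 → sum = 0.38482
V_3 = 0.38482 / l_3 = 0.38482 / 0.174 = 2.211609… → 2.212

2.212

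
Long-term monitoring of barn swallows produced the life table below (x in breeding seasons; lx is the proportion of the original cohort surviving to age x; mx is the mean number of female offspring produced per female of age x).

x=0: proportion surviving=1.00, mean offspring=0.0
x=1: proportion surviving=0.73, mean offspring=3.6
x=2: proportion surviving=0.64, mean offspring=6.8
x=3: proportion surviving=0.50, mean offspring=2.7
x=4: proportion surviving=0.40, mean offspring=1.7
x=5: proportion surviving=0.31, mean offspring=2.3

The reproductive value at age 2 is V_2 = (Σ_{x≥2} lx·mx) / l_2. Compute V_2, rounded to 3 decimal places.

lx·mx for x ≥ 2: 4.352, 1.35, 0.68, 0.713 → sum = 7.095
V_2 = 7.095 / l_2 = 7.095 / 0.64 = 11.085938… → 11.086

11.086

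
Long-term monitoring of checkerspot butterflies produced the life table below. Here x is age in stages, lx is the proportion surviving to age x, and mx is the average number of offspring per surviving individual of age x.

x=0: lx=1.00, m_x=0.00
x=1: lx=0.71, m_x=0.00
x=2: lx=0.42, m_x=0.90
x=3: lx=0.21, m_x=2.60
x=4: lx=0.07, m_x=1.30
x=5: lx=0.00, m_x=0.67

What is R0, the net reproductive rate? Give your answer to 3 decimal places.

1.015

lx·mx by age: 0, 0, 0.378, 0.546, 0.091, 0
R0 = Σ lx·mx = 1.015 → 1.015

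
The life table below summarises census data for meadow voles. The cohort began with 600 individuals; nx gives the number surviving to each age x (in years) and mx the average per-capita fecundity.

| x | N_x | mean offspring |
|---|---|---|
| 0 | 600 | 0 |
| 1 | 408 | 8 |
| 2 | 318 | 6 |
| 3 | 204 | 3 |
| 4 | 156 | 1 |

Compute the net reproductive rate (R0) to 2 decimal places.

9.90

lx = nx/n0 = nx/600: 1, 0.68, 0.53, 0.34, 0.26
lx·mx by age: 0, 5.44, 3.18, 1.02, 0.26
R0 = Σ lx·mx = 9.9 → 9.90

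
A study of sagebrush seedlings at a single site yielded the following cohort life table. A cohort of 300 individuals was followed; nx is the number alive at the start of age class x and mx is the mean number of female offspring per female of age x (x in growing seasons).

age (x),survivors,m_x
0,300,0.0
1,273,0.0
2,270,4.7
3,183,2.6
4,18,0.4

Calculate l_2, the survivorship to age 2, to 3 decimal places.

l_2 = n_2/n_0 = 270/300 = 0.9 → 0.900

0.900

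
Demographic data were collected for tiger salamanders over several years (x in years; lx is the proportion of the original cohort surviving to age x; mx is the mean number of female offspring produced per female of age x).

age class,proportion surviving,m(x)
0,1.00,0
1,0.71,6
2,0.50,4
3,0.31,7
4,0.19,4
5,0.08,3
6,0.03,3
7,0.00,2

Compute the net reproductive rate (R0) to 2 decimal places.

9.52

lx·mx by age: 0, 4.26, 2, 2.17, 0.76, 0.24, 0.09, 0
R0 = Σ lx·mx = 9.52 → 9.52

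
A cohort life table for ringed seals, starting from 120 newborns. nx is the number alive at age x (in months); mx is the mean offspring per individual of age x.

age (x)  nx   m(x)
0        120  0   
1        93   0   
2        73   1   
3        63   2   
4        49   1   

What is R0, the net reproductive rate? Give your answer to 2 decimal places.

lx = nx/n0 = nx/120: 1, 0.775, 0.60833…, 0.525, 0.40833…
lx·mx by age: 0, 0, 0.608333…, 1.05, 0.408333…
R0 = Σ lx·mx = 2.066667… → 2.07

2.07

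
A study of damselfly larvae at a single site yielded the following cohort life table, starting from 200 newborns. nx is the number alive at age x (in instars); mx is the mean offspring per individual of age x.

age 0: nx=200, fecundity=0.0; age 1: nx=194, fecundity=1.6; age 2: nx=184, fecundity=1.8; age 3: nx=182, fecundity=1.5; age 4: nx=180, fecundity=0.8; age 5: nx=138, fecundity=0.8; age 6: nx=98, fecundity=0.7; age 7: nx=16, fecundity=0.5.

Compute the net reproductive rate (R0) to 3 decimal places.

6.228

lx = nx/n0 = nx/200: 1, 0.97, 0.92, 0.91, 0.9, 0.69, 0.49, 0.08
lx·mx by age: 0, 1.552, 1.656, 1.365, 0.72, 0.552, 0.343, 0.04
R0 = Σ lx·mx = 6.228 → 6.228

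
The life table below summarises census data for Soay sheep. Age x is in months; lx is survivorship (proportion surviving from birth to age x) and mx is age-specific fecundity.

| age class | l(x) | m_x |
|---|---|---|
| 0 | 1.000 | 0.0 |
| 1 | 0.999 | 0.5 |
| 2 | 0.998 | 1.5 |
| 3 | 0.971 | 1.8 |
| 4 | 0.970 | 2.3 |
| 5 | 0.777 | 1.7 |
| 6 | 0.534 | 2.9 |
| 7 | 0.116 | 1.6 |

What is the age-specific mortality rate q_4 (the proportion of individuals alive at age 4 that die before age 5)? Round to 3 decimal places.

q_4 = (l_4 − l_5) / l_4 = (0.97 − 0.777) / 0.97
     = 0.193 / 0.97 = 0.198969… → 0.199

0.199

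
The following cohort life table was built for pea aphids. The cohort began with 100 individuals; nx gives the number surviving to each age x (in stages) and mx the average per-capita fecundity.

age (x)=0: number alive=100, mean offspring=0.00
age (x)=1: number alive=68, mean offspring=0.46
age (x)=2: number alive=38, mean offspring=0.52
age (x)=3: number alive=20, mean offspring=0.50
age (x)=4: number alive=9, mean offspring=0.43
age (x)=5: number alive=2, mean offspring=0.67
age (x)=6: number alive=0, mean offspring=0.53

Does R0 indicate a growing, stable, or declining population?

declining

lx = nx/n0 = nx/100: 1, 0.68, 0.38, 0.2, 0.09, 0.02, 0
R0 = Σ lx·mx = 0 + 0.3128 + 0.1976 + 0.1 + 0.0387 + 0.0134 + 0 = 0.6625
R0 < 1, so the population is declining.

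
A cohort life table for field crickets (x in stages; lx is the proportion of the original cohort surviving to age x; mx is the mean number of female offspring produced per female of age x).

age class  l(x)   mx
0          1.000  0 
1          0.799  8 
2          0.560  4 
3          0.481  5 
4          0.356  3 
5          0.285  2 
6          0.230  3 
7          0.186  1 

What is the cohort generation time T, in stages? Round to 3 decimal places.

lx·mx: 0, 6.392, 2.24, 2.405, 1.068, 0.57, 0.69, 0.186 → R0 = 13.551
x·lx·mx: 0, 6.392, 4.48, 7.215, 4.272, 2.85, 4.14, 1.302 → Σ = 30.651
T = 30.651 / 13.551 = 2.261899… → 2.262

2.262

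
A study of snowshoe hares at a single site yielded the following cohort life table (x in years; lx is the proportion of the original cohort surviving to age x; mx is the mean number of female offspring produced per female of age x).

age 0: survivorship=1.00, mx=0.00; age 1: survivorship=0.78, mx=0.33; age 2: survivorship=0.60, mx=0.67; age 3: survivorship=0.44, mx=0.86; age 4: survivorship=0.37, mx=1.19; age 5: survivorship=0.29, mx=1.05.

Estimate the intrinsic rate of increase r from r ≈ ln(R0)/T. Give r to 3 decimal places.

0.188

R0 = Σ lx·mx = 0 + 0.2574 + 0.402 + 0.3784 + 0.4403 + 0.3045 = 1.7826
Σ x·lx·mx = 5.4803; T = 5.4803/1.7826 = 3.07433…
r ≈ ln(R0)/T = ln(1.7826)/3.07433… = 0.18803… → 0.188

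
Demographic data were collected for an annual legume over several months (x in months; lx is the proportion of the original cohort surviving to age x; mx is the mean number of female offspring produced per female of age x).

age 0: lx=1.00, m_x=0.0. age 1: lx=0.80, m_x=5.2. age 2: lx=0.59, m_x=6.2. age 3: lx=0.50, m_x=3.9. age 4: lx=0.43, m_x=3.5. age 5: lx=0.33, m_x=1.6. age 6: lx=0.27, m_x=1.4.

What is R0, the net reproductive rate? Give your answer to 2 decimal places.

lx·mx by age: 0, 4.16, 3.658, 1.95, 1.505, 0.528, 0.378
R0 = Σ lx·mx = 12.179 → 12.18

12.18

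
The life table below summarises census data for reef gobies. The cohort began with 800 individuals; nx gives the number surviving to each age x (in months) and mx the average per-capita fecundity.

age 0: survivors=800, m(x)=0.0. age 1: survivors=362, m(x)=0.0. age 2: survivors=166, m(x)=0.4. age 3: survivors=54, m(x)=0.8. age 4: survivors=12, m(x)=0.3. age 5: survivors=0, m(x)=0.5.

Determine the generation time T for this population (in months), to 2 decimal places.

2.45

lx = nx/n0 = nx/800: 1, 0.4525, 0.2075, 0.0675, 0.015, 0
lx·mx: 0, 0, 0.083, 0.054, 0.0045, 0 → R0 = 0.1415
x·lx·mx: 0, 0, 0.166, 0.162, 0.018, 0 → Σ = 0.346
T = 0.346 / 0.1415 = 2.44523… → 2.45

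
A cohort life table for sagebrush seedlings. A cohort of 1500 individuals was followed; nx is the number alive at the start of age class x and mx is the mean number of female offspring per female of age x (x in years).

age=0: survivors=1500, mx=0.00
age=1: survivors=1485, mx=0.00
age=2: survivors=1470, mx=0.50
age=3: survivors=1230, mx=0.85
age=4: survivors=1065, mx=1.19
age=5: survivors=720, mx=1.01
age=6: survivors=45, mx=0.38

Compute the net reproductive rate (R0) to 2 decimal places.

2.53

lx = nx/n0 = nx/1500: 1, 0.99, 0.98, 0.82, 0.71, 0.48, 0.03
lx·mx by age: 0, 0, 0.49, 0.697, 0.8449, 0.4848, 0.0114
R0 = Σ lx·mx = 2.5281 → 2.53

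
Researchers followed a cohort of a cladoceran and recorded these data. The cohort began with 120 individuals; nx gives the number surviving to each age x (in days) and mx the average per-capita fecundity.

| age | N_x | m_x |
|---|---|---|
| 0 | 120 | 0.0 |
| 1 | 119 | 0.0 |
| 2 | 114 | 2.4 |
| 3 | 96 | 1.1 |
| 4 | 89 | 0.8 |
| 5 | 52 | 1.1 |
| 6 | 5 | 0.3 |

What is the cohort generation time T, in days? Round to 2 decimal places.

lx = nx/n0 = nx/120: 1, 0.99167…, 0.95, 0.8, 0.74167…, 0.43333…, 0.04167…
lx·mx: 0, 0, 2.28, 0.88, 0.593333…, 0.476667…, 0.0125… → R0 = 4.2425…
x·lx·mx: 0, 0, 4.56, 2.64, 2.373333…, 2.383333…, 0.075… → Σ = 12.031667…
T = 12.031667… / 4.2425… = 2.835985… → 2.84

2.84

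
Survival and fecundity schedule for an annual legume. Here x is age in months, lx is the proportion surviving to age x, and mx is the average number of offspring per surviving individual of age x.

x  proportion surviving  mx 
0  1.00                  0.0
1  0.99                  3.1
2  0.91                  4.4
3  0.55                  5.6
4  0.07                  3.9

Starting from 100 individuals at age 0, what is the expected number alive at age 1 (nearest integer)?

99

Expected survivors = N0 · l_1 = 100 × 0.99 = 99 → 99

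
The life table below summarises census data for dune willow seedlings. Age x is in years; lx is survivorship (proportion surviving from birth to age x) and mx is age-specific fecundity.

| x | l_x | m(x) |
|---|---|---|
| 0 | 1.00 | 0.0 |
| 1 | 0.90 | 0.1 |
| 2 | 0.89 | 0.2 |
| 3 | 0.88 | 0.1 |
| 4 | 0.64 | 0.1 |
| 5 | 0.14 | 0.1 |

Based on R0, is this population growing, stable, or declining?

R0 = Σ lx·mx = 0 + 0.09 + 0.178 + 0.088 + 0.064 + 0.014 = 0.434
R0 < 1, so the population is declining.

declining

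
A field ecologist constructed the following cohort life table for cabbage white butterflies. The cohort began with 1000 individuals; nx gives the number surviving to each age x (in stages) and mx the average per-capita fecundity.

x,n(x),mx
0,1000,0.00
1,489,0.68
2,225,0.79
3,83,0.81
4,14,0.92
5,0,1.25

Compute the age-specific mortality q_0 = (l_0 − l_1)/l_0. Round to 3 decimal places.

0.511

lx = nx/n0 = nx/1000: 1, 0.489, 0.225, 0.083, 0.014, 0
q_0 = (l_0 − l_1) / l_0 = (1 − 0.489) / 1
     = 0.511 / 1 = 0.511 → 0.511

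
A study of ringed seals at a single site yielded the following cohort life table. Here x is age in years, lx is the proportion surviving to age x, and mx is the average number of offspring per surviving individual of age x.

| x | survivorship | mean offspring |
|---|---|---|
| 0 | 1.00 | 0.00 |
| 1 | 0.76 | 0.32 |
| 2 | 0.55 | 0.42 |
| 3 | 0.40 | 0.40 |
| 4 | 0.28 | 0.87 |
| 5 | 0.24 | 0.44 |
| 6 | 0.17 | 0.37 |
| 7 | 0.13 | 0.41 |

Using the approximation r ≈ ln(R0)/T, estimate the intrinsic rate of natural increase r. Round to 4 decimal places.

R0 = Σ lx·mx = 0 + 0.2432 + 0.231 + 0.16 + 0.2436 + 0.1056 + 0.0629 + 0.0533 = 1.0996
Σ x·lx·mx = 3.4381; T = 3.4381/1.0996 = 3.12668…
r ≈ ln(R0)/T = ln(1.0996)/3.12668… = 0.030367… → 0.0304

0.0304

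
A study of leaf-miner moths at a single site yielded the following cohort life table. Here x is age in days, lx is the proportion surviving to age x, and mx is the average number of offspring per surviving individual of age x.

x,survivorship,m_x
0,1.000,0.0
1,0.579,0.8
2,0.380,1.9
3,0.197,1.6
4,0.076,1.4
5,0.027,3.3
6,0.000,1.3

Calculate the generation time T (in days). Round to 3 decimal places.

lx·mx: 0, 0.4632, 0.722, 0.3152, 0.1064, 0.0891, 0 → R0 = 1.6959
x·lx·mx: 0, 0.4632, 1.444, 0.9456, 0.4256, 0.4455, 0 → Σ = 3.7239
T = 3.7239 / 1.6959 = 2.195825… → 2.196

2.196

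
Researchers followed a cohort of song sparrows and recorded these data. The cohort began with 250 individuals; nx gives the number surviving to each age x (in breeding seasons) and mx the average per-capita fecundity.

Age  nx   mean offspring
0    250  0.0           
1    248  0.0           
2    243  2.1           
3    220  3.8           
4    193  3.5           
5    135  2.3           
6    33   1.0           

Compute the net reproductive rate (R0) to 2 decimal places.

lx = nx/n0 = nx/250: 1, 0.992, 0.972, 0.88, 0.772, 0.54, 0.132
lx·mx by age: 0, 0, 2.0412, 3.344, 2.702, 1.242, 0.132
R0 = Σ lx·mx = 9.4612 → 9.46

9.46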